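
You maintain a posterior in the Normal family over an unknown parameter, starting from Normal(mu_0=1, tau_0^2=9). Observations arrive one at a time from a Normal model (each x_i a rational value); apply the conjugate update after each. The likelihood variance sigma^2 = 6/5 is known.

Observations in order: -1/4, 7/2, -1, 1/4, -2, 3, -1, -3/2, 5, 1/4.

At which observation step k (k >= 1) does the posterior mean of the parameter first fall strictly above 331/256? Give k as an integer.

k = 2

obs 1: x=-1/4 → posterior Normal(-7/68, 18/17)
obs 2: x=7/2 → posterior Normal(203/128, 9/16)
obs 3: x=-1 → posterior Normal(143/188, 18/47)
obs 4: x=1/4 → posterior Normal(79/124, 9/31)
obs 5: x=-2 → posterior Normal(19/154, 18/77)
obs 6: x=3 → posterior Normal(109/184, 9/46)
obs 7: x=-1 → posterior Normal(79/214, 18/107)
obs 8: x=-3/2 → posterior Normal(17/122, 9/61)
obs 9: x=5 → posterior Normal(92/137, 18/137)
obs 10: x=1/4 → posterior Normal(383/608, 9/76)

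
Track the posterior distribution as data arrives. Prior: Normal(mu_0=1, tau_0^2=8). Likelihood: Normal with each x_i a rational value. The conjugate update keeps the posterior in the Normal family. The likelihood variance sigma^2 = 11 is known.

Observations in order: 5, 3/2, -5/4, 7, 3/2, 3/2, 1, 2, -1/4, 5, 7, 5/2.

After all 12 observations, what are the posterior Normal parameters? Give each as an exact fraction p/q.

mu_0=271/107, tau_0^2=88/107

obs 1: x=5 → posterior Normal(51/19, 88/19)
obs 2: x=3/2 → posterior Normal(7/3, 88/27)
obs 3: x=-5/4 → posterior Normal(53/35, 88/35)
obs 4: x=7 → posterior Normal(109/43, 88/43)
obs 5: x=3/2 → posterior Normal(121/51, 88/51)
obs 6: x=3/2 → posterior Normal(133/59, 88/59)
obs 7: x=1 → posterior Normal(141/67, 88/67)
obs 8: x=2 → posterior Normal(157/75, 88/75)
obs 9: x=-1/4 → posterior Normal(155/83, 88/83)
obs 10: x=5 → posterior Normal(15/7, 88/91)
obs 11: x=7 → posterior Normal(251/99, 8/9)
obs 12: x=5/2 → posterior Normal(271/107, 88/107)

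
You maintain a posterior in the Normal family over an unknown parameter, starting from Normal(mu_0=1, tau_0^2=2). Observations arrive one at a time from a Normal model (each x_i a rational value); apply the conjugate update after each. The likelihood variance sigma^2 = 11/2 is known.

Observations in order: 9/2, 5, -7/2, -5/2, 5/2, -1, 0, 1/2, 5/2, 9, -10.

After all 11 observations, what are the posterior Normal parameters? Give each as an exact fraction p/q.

obs 1: x=9/2 → posterior Normal(29/15, 22/15)
obs 2: x=5 → posterior Normal(49/19, 22/19)
obs 3: x=-7/2 → posterior Normal(35/23, 22/23)
obs 4: x=-5/2 → posterior Normal(25/27, 22/27)
obs 5: x=5/2 → posterior Normal(35/31, 22/31)
obs 6: x=-1 → posterior Normal(31/35, 22/35)
obs 7: x=0 → posterior Normal(31/39, 22/39)
obs 8: x=1/2 → posterior Normal(33/43, 22/43)
obs 9: x=5/2 → posterior Normal(43/47, 22/47)
obs 10: x=9 → posterior Normal(79/51, 22/51)
obs 11: x=-10 → posterior Normal(39/55, 2/5)

mu_0=39/55, tau_0^2=2/5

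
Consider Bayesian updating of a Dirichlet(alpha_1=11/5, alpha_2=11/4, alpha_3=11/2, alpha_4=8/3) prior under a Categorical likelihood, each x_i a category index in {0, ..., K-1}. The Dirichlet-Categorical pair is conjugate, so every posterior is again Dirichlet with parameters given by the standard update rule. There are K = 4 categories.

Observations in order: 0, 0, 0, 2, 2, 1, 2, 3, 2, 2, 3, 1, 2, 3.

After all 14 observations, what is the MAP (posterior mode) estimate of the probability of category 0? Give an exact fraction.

252/1387

obs 1: x=0 → posterior Dirichlet(16/5, 11/4, 11/2, 8/3)
obs 2: x=0 → posterior Dirichlet(21/5, 11/4, 11/2, 8/3)
obs 3: x=0 → posterior Dirichlet(26/5, 11/4, 11/2, 8/3)
obs 4: x=2 → posterior Dirichlet(26/5, 11/4, 13/2, 8/3)
obs 5: x=2 → posterior Dirichlet(26/5, 11/4, 15/2, 8/3)
obs 6: x=1 → posterior Dirichlet(26/5, 15/4, 15/2, 8/3)
obs 7: x=2 → posterior Dirichlet(26/5, 15/4, 17/2, 8/3)
obs 8: x=3 → posterior Dirichlet(26/5, 15/4, 17/2, 11/3)
obs 9: x=2 → posterior Dirichlet(26/5, 15/4, 19/2, 11/3)
obs 10: x=2 → posterior Dirichlet(26/5, 15/4, 21/2, 11/3)
obs 11: x=3 → posterior Dirichlet(26/5, 15/4, 21/2, 14/3)
obs 12: x=1 → posterior Dirichlet(26/5, 19/4, 21/2, 14/3)
obs 13: x=2 → posterior Dirichlet(26/5, 19/4, 23/2, 14/3)
obs 14: x=3 → posterior Dirichlet(26/5, 19/4, 23/2, 17/3)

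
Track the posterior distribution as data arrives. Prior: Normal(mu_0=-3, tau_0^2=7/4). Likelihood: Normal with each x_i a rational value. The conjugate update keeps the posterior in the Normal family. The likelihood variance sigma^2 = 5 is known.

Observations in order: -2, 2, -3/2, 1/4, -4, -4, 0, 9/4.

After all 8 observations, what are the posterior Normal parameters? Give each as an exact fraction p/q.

obs 1: x=-2 → posterior Normal(-74/27, 35/27)
obs 2: x=2 → posterior Normal(-30/17, 35/34)
obs 3: x=-3/2 → posterior Normal(-141/82, 35/41)
obs 4: x=1/4 → posterior Normal(-275/192, 35/48)
obs 5: x=-4 → posterior Normal(-387/220, 7/11)
obs 6: x=-4 → posterior Normal(-499/248, 35/62)
obs 7: x=0 → posterior Normal(-499/276, 35/69)
obs 8: x=9/4 → posterior Normal(-109/76, 35/76)

mu_0=-109/76, tau_0^2=35/76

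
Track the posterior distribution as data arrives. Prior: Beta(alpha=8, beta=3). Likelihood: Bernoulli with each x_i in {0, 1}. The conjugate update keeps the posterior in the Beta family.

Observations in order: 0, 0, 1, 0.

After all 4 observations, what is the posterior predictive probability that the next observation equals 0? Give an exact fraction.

obs 1: x=0 → posterior Beta(8, 4)
obs 2: x=0 → posterior Beta(8, 5)
obs 3: x=1 → posterior Beta(9, 5)
obs 4: x=0 → posterior Beta(9, 6)

2/5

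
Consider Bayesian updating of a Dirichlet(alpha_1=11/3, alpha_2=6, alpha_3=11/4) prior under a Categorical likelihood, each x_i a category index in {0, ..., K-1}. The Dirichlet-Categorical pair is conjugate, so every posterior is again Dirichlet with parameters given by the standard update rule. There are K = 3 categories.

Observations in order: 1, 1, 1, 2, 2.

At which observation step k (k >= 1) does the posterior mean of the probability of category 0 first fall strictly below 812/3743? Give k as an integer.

obs 1: x=1 → posterior Dirichlet(11/3, 7, 11/4)
obs 2: x=1 → posterior Dirichlet(11/3, 8, 11/4)
obs 3: x=1 → posterior Dirichlet(11/3, 9, 11/4)
obs 4: x=2 → posterior Dirichlet(11/3, 9, 15/4)
obs 5: x=2 → posterior Dirichlet(11/3, 9, 19/4)

k = 5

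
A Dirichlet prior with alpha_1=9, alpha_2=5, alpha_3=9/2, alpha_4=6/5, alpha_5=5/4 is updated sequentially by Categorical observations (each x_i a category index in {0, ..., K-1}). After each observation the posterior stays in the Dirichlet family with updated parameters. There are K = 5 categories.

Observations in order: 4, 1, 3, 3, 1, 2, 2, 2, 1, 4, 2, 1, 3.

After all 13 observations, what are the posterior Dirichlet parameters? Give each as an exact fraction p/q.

alpha_1=9, alpha_2=9, alpha_3=17/2, alpha_4=21/5, alpha_5=13/4

obs 1: x=4 → posterior Dirichlet(9, 5, 9/2, 6/5, 9/4)
obs 2: x=1 → posterior Dirichlet(9, 6, 9/2, 6/5, 9/4)
obs 3: x=3 → posterior Dirichlet(9, 6, 9/2, 11/5, 9/4)
obs 4: x=3 → posterior Dirichlet(9, 6, 9/2, 16/5, 9/4)
obs 5: x=1 → posterior Dirichlet(9, 7, 9/2, 16/5, 9/4)
obs 6: x=2 → posterior Dirichlet(9, 7, 11/2, 16/5, 9/4)
obs 7: x=2 → posterior Dirichlet(9, 7, 13/2, 16/5, 9/4)
obs 8: x=2 → posterior Dirichlet(9, 7, 15/2, 16/5, 9/4)
obs 9: x=1 → posterior Dirichlet(9, 8, 15/2, 16/5, 9/4)
obs 10: x=4 → posterior Dirichlet(9, 8, 15/2, 16/5, 13/4)
obs 11: x=2 → posterior Dirichlet(9, 8, 17/2, 16/5, 13/4)
obs 12: x=1 → posterior Dirichlet(9, 9, 17/2, 16/5, 13/4)
obs 13: x=3 → posterior Dirichlet(9, 9, 17/2, 21/5, 13/4)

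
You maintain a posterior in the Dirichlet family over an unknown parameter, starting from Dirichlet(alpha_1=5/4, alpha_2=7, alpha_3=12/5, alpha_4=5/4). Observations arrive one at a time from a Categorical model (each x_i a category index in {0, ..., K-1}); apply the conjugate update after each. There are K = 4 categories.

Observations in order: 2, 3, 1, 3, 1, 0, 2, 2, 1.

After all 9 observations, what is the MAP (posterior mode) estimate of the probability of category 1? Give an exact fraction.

obs 1: x=2 → posterior Dirichlet(5/4, 7, 17/5, 5/4)
obs 2: x=3 → posterior Dirichlet(5/4, 7, 17/5, 9/4)
obs 3: x=1 → posterior Dirichlet(5/4, 8, 17/5, 9/4)
obs 4: x=3 → posterior Dirichlet(5/4, 8, 17/5, 13/4)
obs 5: x=1 → posterior Dirichlet(5/4, 9, 17/5, 13/4)
obs 6: x=0 → posterior Dirichlet(9/4, 9, 17/5, 13/4)
obs 7: x=2 → posterior Dirichlet(9/4, 9, 22/5, 13/4)
obs 8: x=2 → posterior Dirichlet(9/4, 9, 27/5, 13/4)
obs 9: x=1 → posterior Dirichlet(9/4, 10, 27/5, 13/4)

90/169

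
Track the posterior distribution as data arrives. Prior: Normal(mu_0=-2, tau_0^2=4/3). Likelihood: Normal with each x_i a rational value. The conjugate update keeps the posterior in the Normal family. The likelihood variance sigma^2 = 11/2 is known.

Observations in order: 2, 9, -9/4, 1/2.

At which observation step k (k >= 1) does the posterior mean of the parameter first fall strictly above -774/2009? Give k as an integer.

k = 2

obs 1: x=2 → posterior Normal(-50/41, 44/41)
obs 2: x=9 → posterior Normal(22/49, 44/49)
obs 3: x=-9/4 → posterior Normal(4/57, 44/57)
obs 4: x=1/2 → posterior Normal(8/65, 44/65)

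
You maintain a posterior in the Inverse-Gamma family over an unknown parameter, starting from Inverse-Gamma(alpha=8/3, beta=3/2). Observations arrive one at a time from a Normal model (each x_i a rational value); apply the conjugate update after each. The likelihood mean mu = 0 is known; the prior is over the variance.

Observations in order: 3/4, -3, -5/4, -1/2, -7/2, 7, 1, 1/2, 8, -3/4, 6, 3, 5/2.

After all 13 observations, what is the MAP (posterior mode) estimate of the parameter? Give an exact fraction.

9249/976

obs 1: x=3/4 → posterior Inverse-Gamma(19/6, 57/32)
obs 2: x=-3 → posterior Inverse-Gamma(11/3, 201/32)
obs 3: x=-5/4 → posterior Inverse-Gamma(25/6, 113/16)
obs 4: x=-1/2 → posterior Inverse-Gamma(14/3, 115/16)
obs 5: x=-7/2 → posterior Inverse-Gamma(31/6, 213/16)
obs 6: x=7 → posterior Inverse-Gamma(17/3, 605/16)
obs 7: x=1 → posterior Inverse-Gamma(37/6, 613/16)
obs 8: x=1/2 → posterior Inverse-Gamma(20/3, 615/16)
obs 9: x=8 → posterior Inverse-Gamma(43/6, 1127/16)
obs 10: x=-3/4 → posterior Inverse-Gamma(23/3, 2263/32)
obs 11: x=6 → posterior Inverse-Gamma(49/6, 2839/32)
obs 12: x=3 → posterior Inverse-Gamma(26/3, 2983/32)
obs 13: x=5/2 → posterior Inverse-Gamma(55/6, 3083/32)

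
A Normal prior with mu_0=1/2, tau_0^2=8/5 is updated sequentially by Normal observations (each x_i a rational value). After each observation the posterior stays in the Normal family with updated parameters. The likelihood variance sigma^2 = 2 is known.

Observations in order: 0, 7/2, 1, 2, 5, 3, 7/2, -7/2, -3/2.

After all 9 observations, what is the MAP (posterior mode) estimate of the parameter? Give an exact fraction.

109/82

obs 1: x=0 → posterior Normal(5/18, 8/9)
obs 2: x=7/2 → posterior Normal(33/26, 8/13)
obs 3: x=1 → posterior Normal(41/34, 8/17)
obs 4: x=2 → posterior Normal(19/14, 8/21)
obs 5: x=5 → posterior Normal(97/50, 8/25)
obs 6: x=3 → posterior Normal(121/58, 8/29)
obs 7: x=7/2 → posterior Normal(149/66, 8/33)
obs 8: x=-7/2 → posterior Normal(121/74, 8/37)
obs 9: x=-3/2 → posterior Normal(109/82, 8/41)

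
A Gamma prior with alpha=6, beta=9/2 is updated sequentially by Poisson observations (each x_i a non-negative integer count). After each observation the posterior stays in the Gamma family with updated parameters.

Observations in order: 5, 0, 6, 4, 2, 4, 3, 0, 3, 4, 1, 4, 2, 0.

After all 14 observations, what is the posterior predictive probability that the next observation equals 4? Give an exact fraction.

953200420038595913642651782150021864715776856491773146382671826294110564080/7833933534728974233358879809656117940695603600999934388296770978264054019627

obs 1: x=5 → posterior Gamma(11, 11/2)
obs 2: x=0 → posterior Gamma(11, 13/2)
obs 3: x=6 → posterior Gamma(17, 15/2)
obs 4: x=4 → posterior Gamma(21, 17/2)
obs 5: x=2 → posterior Gamma(23, 19/2)
obs 6: x=4 → posterior Gamma(27, 21/2)
obs 7: x=3 → posterior Gamma(30, 23/2)
obs 8: x=0 → posterior Gamma(30, 25/2)
obs 9: x=3 → posterior Gamma(33, 27/2)
obs 10: x=4 → posterior Gamma(37, 29/2)
obs 11: x=1 → posterior Gamma(38, 31/2)
obs 12: x=4 → posterior Gamma(42, 33/2)
obs 13: x=2 → posterior Gamma(44, 35/2)
obs 14: x=0 → posterior Gamma(44, 37/2)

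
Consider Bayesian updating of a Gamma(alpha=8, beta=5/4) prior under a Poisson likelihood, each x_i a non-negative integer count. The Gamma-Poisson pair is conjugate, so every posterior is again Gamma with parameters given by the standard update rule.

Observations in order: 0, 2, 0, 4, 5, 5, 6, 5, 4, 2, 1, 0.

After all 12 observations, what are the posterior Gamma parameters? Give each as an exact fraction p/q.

obs 1: x=0 → posterior Gamma(8, 9/4)
obs 2: x=2 → posterior Gamma(10, 13/4)
obs 3: x=0 → posterior Gamma(10, 17/4)
obs 4: x=4 → posterior Gamma(14, 21/4)
obs 5: x=5 → posterior Gamma(19, 25/4)
obs 6: x=5 → posterior Gamma(24, 29/4)
obs 7: x=6 → posterior Gamma(30, 33/4)
obs 8: x=5 → posterior Gamma(35, 37/4)
obs 9: x=4 → posterior Gamma(39, 41/4)
obs 10: x=2 → posterior Gamma(41, 45/4)
obs 11: x=1 → posterior Gamma(42, 49/4)
obs 12: x=0 → posterior Gamma(42, 53/4)

alpha=42, beta=53/4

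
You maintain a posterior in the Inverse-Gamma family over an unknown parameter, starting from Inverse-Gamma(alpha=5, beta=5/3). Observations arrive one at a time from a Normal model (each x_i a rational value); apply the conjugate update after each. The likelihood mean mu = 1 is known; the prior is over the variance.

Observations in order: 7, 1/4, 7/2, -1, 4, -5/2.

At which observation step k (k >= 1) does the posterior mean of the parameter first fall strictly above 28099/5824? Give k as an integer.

obs 1: x=7 → posterior Inverse-Gamma(11/2, 59/3)
obs 2: x=1/4 → posterior Inverse-Gamma(6, 1915/96)
obs 3: x=7/2 → posterior Inverse-Gamma(13/2, 2215/96)
obs 4: x=-1 → posterior Inverse-Gamma(7, 2407/96)
obs 5: x=4 → posterior Inverse-Gamma(15/2, 2839/96)
obs 6: x=-5/2 → posterior Inverse-Gamma(8, 3427/96)

k = 6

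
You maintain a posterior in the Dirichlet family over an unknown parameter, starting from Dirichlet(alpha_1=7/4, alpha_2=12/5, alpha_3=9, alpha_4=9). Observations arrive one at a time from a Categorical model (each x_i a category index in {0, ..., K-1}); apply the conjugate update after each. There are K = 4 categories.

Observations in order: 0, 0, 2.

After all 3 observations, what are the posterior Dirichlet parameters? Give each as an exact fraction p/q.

obs 1: x=0 → posterior Dirichlet(11/4, 12/5, 9, 9)
obs 2: x=0 → posterior Dirichlet(15/4, 12/5, 9, 9)
obs 3: x=2 → posterior Dirichlet(15/4, 12/5, 10, 9)

alpha_1=15/4, alpha_2=12/5, alpha_3=10, alpha_4=9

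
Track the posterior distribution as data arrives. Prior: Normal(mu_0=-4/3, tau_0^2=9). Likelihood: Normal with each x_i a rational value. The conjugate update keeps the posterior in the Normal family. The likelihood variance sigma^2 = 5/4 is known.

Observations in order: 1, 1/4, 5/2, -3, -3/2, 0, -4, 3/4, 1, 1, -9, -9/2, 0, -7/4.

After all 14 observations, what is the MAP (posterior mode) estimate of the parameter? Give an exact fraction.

-1883/1527

obs 1: x=1 → posterior Normal(88/123, 45/41)
obs 2: x=1/4 → posterior Normal(115/231, 45/77)
obs 3: x=5/2 → posterior Normal(385/339, 45/113)
obs 4: x=-3 → posterior Normal(61/447, 45/149)
obs 5: x=-3/2 → posterior Normal(-101/555, 9/37)
obs 6: x=0 → posterior Normal(-101/663, 45/221)
obs 7: x=-4 → posterior Normal(-533/771, 45/257)
obs 8: x=3/4 → posterior Normal(-452/879, 45/293)
obs 9: x=1 → posterior Normal(-344/987, 45/329)
obs 10: x=1 → posterior Normal(-236/1095, 9/73)
obs 11: x=-9 → posterior Normal(-1208/1203, 45/401)
obs 12: x=-9/2 → posterior Normal(-1694/1311, 45/437)
obs 13: x=0 → posterior Normal(-154/129, 45/473)
obs 14: x=-7/4 → posterior Normal(-1883/1527, 45/509)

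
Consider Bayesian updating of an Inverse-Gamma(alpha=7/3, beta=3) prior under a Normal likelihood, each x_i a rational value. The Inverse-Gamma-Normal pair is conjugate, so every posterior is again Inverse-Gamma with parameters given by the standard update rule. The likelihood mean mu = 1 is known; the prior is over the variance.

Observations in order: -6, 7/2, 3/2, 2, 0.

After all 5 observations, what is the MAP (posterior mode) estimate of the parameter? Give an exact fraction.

381/70

obs 1: x=-6 → posterior Inverse-Gamma(17/6, 55/2)
obs 2: x=7/2 → posterior Inverse-Gamma(10/3, 245/8)
obs 3: x=3/2 → posterior Inverse-Gamma(23/6, 123/4)
obs 4: x=2 → posterior Inverse-Gamma(13/3, 125/4)
obs 5: x=0 → posterior Inverse-Gamma(29/6, 127/4)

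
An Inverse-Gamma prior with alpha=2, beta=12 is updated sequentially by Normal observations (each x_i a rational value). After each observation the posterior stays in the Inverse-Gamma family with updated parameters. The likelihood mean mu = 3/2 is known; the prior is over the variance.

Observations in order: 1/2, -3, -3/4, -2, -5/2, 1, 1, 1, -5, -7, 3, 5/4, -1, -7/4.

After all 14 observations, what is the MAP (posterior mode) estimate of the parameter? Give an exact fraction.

obs 1: x=1/2 → posterior Inverse-Gamma(5/2, 25/2)
obs 2: x=-3 → posterior Inverse-Gamma(3, 181/8)
obs 3: x=-3/4 → posterior Inverse-Gamma(7/2, 805/32)
obs 4: x=-2 → posterior Inverse-Gamma(4, 1001/32)
obs 5: x=-5/2 → posterior Inverse-Gamma(9/2, 1257/32)
obs 6: x=1 → posterior Inverse-Gamma(5, 1261/32)
obs 7: x=1 → posterior Inverse-Gamma(11/2, 1265/32)
obs 8: x=1 → posterior Inverse-Gamma(6, 1269/32)
obs 9: x=-5 → posterior Inverse-Gamma(13/2, 1945/32)
obs 10: x=-7 → posterior Inverse-Gamma(7, 3101/32)
obs 11: x=3 → posterior Inverse-Gamma(15/2, 3137/32)
obs 12: x=5/4 → posterior Inverse-Gamma(8, 1569/16)
obs 13: x=-1 → posterior Inverse-Gamma(17/2, 1619/16)
obs 14: x=-7/4 → posterior Inverse-Gamma(9, 3407/32)

3407/320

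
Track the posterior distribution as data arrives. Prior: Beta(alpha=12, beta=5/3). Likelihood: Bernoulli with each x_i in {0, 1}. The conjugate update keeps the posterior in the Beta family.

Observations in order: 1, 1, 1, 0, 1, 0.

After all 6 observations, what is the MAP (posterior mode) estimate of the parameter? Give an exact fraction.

45/53

obs 1: x=1 → posterior Beta(13, 5/3)
obs 2: x=1 → posterior Beta(14, 5/3)
obs 3: x=1 → posterior Beta(15, 5/3)
obs 4: x=0 → posterior Beta(15, 8/3)
obs 5: x=1 → posterior Beta(16, 8/3)
obs 6: x=0 → posterior Beta(16, 11/3)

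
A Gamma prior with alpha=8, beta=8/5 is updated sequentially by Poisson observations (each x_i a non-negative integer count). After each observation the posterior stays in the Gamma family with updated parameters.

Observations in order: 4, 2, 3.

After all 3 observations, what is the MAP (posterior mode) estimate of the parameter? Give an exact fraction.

obs 1: x=4 → posterior Gamma(12, 13/5)
obs 2: x=2 → posterior Gamma(14, 18/5)
obs 3: x=3 → posterior Gamma(17, 23/5)

80/23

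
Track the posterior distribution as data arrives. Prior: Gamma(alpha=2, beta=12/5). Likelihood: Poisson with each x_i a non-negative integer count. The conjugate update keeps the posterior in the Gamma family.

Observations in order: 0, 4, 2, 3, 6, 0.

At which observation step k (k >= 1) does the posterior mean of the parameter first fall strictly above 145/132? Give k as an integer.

obs 1: x=0 → posterior Gamma(2, 17/5)
obs 2: x=4 → posterior Gamma(6, 22/5)
obs 3: x=2 → posterior Gamma(8, 27/5)
obs 4: x=3 → posterior Gamma(11, 32/5)
obs 5: x=6 → posterior Gamma(17, 37/5)
obs 6: x=0 → posterior Gamma(17, 42/5)

k = 2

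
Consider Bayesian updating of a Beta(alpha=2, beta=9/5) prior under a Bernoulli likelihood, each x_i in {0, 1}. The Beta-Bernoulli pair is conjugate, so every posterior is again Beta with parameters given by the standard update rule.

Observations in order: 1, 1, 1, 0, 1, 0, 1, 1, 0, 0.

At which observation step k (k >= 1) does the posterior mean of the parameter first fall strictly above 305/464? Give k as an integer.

obs 1: x=1 → posterior Beta(3, 9/5)
obs 2: x=1 → posterior Beta(4, 9/5)
obs 3: x=1 → posterior Beta(5, 9/5)
obs 4: x=0 → posterior Beta(5, 14/5)
obs 5: x=1 → posterior Beta(6, 14/5)
obs 6: x=0 → posterior Beta(6, 19/5)
obs 7: x=1 → posterior Beta(7, 19/5)
obs 8: x=1 → posterior Beta(8, 19/5)
obs 9: x=0 → posterior Beta(8, 24/5)
obs 10: x=0 → posterior Beta(8, 29/5)

k = 2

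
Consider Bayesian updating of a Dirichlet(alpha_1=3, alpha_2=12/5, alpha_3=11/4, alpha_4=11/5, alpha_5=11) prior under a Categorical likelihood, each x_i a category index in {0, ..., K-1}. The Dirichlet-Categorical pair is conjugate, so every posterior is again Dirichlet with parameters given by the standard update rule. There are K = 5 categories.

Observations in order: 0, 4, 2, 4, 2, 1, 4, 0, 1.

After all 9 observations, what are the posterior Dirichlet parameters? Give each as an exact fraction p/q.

obs 1: x=0 → posterior Dirichlet(4, 12/5, 11/4, 11/5, 11)
obs 2: x=4 → posterior Dirichlet(4, 12/5, 11/4, 11/5, 12)
obs 3: x=2 → posterior Dirichlet(4, 12/5, 15/4, 11/5, 12)
obs 4: x=4 → posterior Dirichlet(4, 12/5, 15/4, 11/5, 13)
obs 5: x=2 → posterior Dirichlet(4, 12/5, 19/4, 11/5, 13)
obs 6: x=1 → posterior Dirichlet(4, 17/5, 19/4, 11/5, 13)
obs 7: x=4 → posterior Dirichlet(4, 17/5, 19/4, 11/5, 14)
obs 8: x=0 → posterior Dirichlet(5, 17/5, 19/4, 11/5, 14)
obs 9: x=1 → posterior Dirichlet(5, 22/5, 19/4, 11/5, 14)

alpha_1=5, alpha_2=22/5, alpha_3=19/4, alpha_4=11/5, alpha_5=14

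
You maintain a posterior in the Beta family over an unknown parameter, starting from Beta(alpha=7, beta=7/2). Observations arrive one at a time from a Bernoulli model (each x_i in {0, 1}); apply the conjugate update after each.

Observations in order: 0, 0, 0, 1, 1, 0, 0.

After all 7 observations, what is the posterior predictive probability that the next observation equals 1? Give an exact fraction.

obs 1: x=0 → posterior Beta(7, 9/2)
obs 2: x=0 → posterior Beta(7, 11/2)
obs 3: x=0 → posterior Beta(7, 13/2)
obs 4: x=1 → posterior Beta(8, 13/2)
obs 5: x=1 → posterior Beta(9, 13/2)
obs 6: x=0 → posterior Beta(9, 15/2)
obs 7: x=0 → posterior Beta(9, 17/2)

18/35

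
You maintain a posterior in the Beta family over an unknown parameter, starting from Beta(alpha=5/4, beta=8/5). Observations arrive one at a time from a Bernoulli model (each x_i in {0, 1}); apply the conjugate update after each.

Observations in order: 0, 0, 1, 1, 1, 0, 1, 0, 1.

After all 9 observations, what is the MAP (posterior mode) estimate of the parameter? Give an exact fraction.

105/197

obs 1: x=0 → posterior Beta(5/4, 13/5)
obs 2: x=0 → posterior Beta(5/4, 18/5)
obs 3: x=1 → posterior Beta(9/4, 18/5)
obs 4: x=1 → posterior Beta(13/4, 18/5)
obs 5: x=1 → posterior Beta(17/4, 18/5)
obs 6: x=0 → posterior Beta(17/4, 23/5)
obs 7: x=1 → posterior Beta(21/4, 23/5)
obs 8: x=0 → posterior Beta(21/4, 28/5)
obs 9: x=1 → posterior Beta(25/4, 28/5)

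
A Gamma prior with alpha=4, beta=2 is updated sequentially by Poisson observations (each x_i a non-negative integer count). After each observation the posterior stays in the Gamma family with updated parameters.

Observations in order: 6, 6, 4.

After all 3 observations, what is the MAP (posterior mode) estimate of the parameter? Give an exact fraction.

obs 1: x=6 → posterior Gamma(10, 3)
obs 2: x=6 → posterior Gamma(16, 4)
obs 3: x=4 → posterior Gamma(20, 5)

19/5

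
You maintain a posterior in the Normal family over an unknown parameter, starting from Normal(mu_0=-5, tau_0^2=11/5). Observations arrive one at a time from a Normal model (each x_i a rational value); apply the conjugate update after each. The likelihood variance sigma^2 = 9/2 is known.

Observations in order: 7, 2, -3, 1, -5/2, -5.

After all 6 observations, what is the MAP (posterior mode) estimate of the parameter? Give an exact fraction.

-4/3

obs 1: x=7 → posterior Normal(-71/67, 99/67)
obs 2: x=2 → posterior Normal(-27/89, 99/89)
obs 3: x=-3 → posterior Normal(-31/37, 33/37)
obs 4: x=1 → posterior Normal(-71/133, 99/133)
obs 5: x=-5/2 → posterior Normal(-126/155, 99/155)
obs 6: x=-5 → posterior Normal(-4/3, 33/59)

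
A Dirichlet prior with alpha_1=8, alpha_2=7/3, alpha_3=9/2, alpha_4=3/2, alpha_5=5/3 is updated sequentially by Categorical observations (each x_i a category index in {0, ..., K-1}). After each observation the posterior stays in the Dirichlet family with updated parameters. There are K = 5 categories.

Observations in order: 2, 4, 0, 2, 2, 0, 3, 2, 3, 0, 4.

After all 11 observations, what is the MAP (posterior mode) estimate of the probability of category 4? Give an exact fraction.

obs 1: x=2 → posterior Dirichlet(8, 7/3, 11/2, 3/2, 5/3)
obs 2: x=4 → posterior Dirichlet(8, 7/3, 11/2, 3/2, 8/3)
obs 3: x=0 → posterior Dirichlet(9, 7/3, 11/2, 3/2, 8/3)
obs 4: x=2 → posterior Dirichlet(9, 7/3, 13/2, 3/2, 8/3)
obs 5: x=2 → posterior Dirichlet(9, 7/3, 15/2, 3/2, 8/3)
obs 6: x=0 → posterior Dirichlet(10, 7/3, 15/2, 3/2, 8/3)
obs 7: x=3 → posterior Dirichlet(10, 7/3, 15/2, 5/2, 8/3)
obs 8: x=2 → posterior Dirichlet(10, 7/3, 17/2, 5/2, 8/3)
obs 9: x=3 → posterior Dirichlet(10, 7/3, 17/2, 7/2, 8/3)
obs 10: x=0 → posterior Dirichlet(11, 7/3, 17/2, 7/2, 8/3)
obs 11: x=4 → posterior Dirichlet(11, 7/3, 17/2, 7/2, 11/3)

1/9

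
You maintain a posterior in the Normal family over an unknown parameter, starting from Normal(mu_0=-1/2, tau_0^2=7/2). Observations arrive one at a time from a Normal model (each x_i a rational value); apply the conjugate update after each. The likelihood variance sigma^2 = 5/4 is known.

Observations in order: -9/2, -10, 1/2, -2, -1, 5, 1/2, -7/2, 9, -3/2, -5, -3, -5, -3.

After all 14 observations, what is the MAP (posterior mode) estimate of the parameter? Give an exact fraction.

-221/134

obs 1: x=-9/2 → posterior Normal(-131/38, 35/38)
obs 2: x=-10 → posterior Normal(-137/22, 35/66)
obs 3: x=1/2 → posterior Normal(-397/94, 35/94)
obs 4: x=-2 → posterior Normal(-453/122, 35/122)
obs 5: x=-1 → posterior Normal(-481/150, 7/30)
obs 6: x=5 → posterior Normal(-341/178, 35/178)
obs 7: x=1/2 → posterior Normal(-327/206, 35/206)
obs 8: x=-7/2 → posterior Normal(-425/234, 35/234)
obs 9: x=9 → posterior Normal(-173/262, 35/262)
obs 10: x=-3/2 → posterior Normal(-43/58, 7/58)
obs 11: x=-5 → posterior Normal(-355/318, 35/318)
obs 12: x=-3 → posterior Normal(-439/346, 35/346)
obs 13: x=-5 → posterior Normal(-579/374, 35/374)
obs 14: x=-3 → posterior Normal(-221/134, 35/402)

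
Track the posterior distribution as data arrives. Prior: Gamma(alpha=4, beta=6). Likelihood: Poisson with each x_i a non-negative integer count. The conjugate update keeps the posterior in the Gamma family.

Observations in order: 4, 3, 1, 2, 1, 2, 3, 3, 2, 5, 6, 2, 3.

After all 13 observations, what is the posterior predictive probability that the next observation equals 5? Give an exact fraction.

32800705580234041669521336003899850730855150848715216788621/703687441776640000000000000000000000000000000000000000000000

obs 1: x=4 → posterior Gamma(8, 7)
obs 2: x=3 → posterior Gamma(11, 8)
obs 3: x=1 → posterior Gamma(12, 9)
obs 4: x=2 → posterior Gamma(14, 10)
obs 5: x=1 → posterior Gamma(15, 11)
obs 6: x=2 → posterior Gamma(17, 12)
obs 7: x=3 → posterior Gamma(20, 13)
obs 8: x=3 → posterior Gamma(23, 14)
obs 9: x=2 → posterior Gamma(25, 15)
obs 10: x=5 → posterior Gamma(30, 16)
obs 11: x=6 → posterior Gamma(36, 17)
obs 12: x=2 → posterior Gamma(38, 18)
obs 13: x=3 → posterior Gamma(41, 19)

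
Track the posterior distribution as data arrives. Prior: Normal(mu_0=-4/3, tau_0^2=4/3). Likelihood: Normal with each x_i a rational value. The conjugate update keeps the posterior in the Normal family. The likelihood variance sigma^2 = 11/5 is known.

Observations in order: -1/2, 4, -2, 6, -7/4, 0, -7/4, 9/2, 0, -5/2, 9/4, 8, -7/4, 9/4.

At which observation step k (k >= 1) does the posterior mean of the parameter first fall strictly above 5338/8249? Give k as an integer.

obs 1: x=-1/2 → posterior Normal(-54/53, 44/53)
obs 2: x=4 → posterior Normal(26/73, 44/73)
obs 3: x=-2 → posterior Normal(-14/93, 44/93)
obs 4: x=6 → posterior Normal(106/113, 44/113)
obs 5: x=-7/4 → posterior Normal(71/133, 44/133)
obs 6: x=0 → posterior Normal(71/153, 44/153)
obs 7: x=-7/4 → posterior Normal(36/173, 44/173)
obs 8: x=9/2 → posterior Normal(126/193, 44/193)
obs 9: x=0 → posterior Normal(42/71, 44/213)
obs 10: x=-5/2 → posterior Normal(76/233, 44/233)
obs 11: x=9/4 → posterior Normal(11/23, 4/23)
obs 12: x=8 → posterior Normal(281/273, 44/273)
obs 13: x=-7/4 → posterior Normal(246/293, 44/293)
obs 14: x=9/4 → posterior Normal(291/313, 44/313)

k = 4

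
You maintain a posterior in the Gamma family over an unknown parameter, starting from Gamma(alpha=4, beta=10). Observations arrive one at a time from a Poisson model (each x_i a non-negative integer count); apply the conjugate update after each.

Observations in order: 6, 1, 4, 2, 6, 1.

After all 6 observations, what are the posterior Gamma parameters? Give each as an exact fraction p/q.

obs 1: x=6 → posterior Gamma(10, 11)
obs 2: x=1 → posterior Gamma(11, 12)
obs 3: x=4 → posterior Gamma(15, 13)
obs 4: x=2 → posterior Gamma(17, 14)
obs 5: x=6 → posterior Gamma(23, 15)
obs 6: x=1 → posterior Gamma(24, 16)

alpha=24, beta=16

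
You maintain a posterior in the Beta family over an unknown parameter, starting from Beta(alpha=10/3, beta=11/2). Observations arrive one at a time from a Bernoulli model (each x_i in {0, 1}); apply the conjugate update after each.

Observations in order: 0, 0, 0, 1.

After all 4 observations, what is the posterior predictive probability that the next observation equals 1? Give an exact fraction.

26/77

obs 1: x=0 → posterior Beta(10/3, 13/2)
obs 2: x=0 → posterior Beta(10/3, 15/2)
obs 3: x=0 → posterior Beta(10/3, 17/2)
obs 4: x=1 → posterior Beta(13/3, 17/2)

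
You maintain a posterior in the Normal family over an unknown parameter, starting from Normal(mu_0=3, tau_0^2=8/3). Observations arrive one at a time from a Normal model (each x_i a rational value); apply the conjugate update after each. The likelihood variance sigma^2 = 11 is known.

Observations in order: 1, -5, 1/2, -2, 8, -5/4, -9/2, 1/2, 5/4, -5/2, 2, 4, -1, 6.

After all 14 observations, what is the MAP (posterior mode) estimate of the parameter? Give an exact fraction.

obs 1: x=1 → posterior Normal(107/41, 88/41)
obs 2: x=-5 → posterior Normal(67/49, 88/49)
obs 3: x=1/2 → posterior Normal(71/57, 88/57)
obs 4: x=-2 → posterior Normal(11/13, 88/65)
obs 5: x=8 → posterior Normal(119/73, 88/73)
obs 6: x=-5/4 → posterior Normal(109/81, 88/81)
obs 7: x=-9/2 → posterior Normal(73/89, 88/89)
obs 8: x=1/2 → posterior Normal(77/97, 88/97)
obs 9: x=5/4 → posterior Normal(29/35, 88/105)
obs 10: x=-5/2 → posterior Normal(67/113, 88/113)
obs 11: x=2 → posterior Normal(83/121, 8/11)
obs 12: x=4 → posterior Normal(115/129, 88/129)
obs 13: x=-1 → posterior Normal(107/137, 88/137)
obs 14: x=6 → posterior Normal(31/29, 88/145)

31/29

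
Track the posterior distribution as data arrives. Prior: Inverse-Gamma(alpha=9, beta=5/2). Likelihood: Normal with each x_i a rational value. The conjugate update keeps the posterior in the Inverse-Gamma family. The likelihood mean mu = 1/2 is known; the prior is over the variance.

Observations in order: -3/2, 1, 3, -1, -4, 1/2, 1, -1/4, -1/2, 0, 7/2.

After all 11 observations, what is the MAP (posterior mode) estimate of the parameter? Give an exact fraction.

obs 1: x=-3/2 → posterior Inverse-Gamma(19/2, 9/2)
obs 2: x=1 → posterior Inverse-Gamma(10, 37/8)
obs 3: x=3 → posterior Inverse-Gamma(21/2, 31/4)
obs 4: x=-1 → posterior Inverse-Gamma(11, 71/8)
obs 5: x=-4 → posterior Inverse-Gamma(23/2, 19)
obs 6: x=1/2 → posterior Inverse-Gamma(12, 19)
obs 7: x=1 → posterior Inverse-Gamma(25/2, 153/8)
obs 8: x=-1/4 → posterior Inverse-Gamma(13, 621/32)
obs 9: x=-1/2 → posterior Inverse-Gamma(27/2, 637/32)
obs 10: x=0 → posterior Inverse-Gamma(14, 641/32)
obs 11: x=7/2 → posterior Inverse-Gamma(29/2, 785/32)

785/496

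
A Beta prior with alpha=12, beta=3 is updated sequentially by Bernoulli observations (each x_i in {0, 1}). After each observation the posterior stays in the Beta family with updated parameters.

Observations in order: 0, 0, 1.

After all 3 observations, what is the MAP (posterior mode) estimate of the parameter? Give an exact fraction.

obs 1: x=0 → posterior Beta(12, 4)
obs 2: x=0 → posterior Beta(12, 5)
obs 3: x=1 → posterior Beta(13, 5)

3/4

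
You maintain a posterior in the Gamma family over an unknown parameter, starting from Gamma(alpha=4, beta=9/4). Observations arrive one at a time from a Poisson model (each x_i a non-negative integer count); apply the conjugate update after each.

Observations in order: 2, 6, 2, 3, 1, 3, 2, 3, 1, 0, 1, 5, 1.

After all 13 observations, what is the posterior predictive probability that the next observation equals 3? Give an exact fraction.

459327631490158096067386301343498516314109056998465076642266582272/2392347104403517927792612434895984673324463074095547199249267578125

obs 1: x=2 → posterior Gamma(6, 13/4)
obs 2: x=6 → posterior Gamma(12, 17/4)
obs 3: x=2 → posterior Gamma(14, 21/4)
obs 4: x=3 → posterior Gamma(17, 25/4)
obs 5: x=1 → posterior Gamma(18, 29/4)
obs 6: x=3 → posterior Gamma(21, 33/4)
obs 7: x=2 → posterior Gamma(23, 37/4)
obs 8: x=3 → posterior Gamma(26, 41/4)
obs 9: x=1 → posterior Gamma(27, 45/4)
obs 10: x=0 → posterior Gamma(27, 49/4)
obs 11: x=1 → posterior Gamma(28, 53/4)
obs 12: x=5 → posterior Gamma(33, 57/4)
obs 13: x=1 → posterior Gamma(34, 61/4)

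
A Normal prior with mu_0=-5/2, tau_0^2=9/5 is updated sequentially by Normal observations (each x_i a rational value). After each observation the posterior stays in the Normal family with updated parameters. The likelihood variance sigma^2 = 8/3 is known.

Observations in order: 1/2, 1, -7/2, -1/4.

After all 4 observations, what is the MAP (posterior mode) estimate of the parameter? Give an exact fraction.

obs 1: x=1/2 → posterior Normal(-173/134, 72/67)
obs 2: x=1 → posterior Normal(-119/188, 36/47)
obs 3: x=-7/2 → posterior Normal(-14/11, 72/121)
obs 4: x=-1/4 → posterior Normal(-643/592, 18/37)

-643/592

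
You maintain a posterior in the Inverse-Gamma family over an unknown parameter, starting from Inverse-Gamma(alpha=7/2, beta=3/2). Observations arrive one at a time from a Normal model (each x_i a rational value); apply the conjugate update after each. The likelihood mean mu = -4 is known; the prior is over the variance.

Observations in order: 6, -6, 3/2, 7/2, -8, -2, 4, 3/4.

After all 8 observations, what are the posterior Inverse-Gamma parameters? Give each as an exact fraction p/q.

obs 1: x=6 → posterior Inverse-Gamma(4, 103/2)
obs 2: x=-6 → posterior Inverse-Gamma(9/2, 107/2)
obs 3: x=3/2 → posterior Inverse-Gamma(5, 549/8)
obs 4: x=7/2 → posterior Inverse-Gamma(11/2, 387/4)
obs 5: x=-8 → posterior Inverse-Gamma(6, 419/4)
obs 6: x=-2 → posterior Inverse-Gamma(13/2, 427/4)
obs 7: x=4 → posterior Inverse-Gamma(7, 555/4)
obs 8: x=3/4 → posterior Inverse-Gamma(15/2, 4801/32)

alpha=15/2, beta=4801/32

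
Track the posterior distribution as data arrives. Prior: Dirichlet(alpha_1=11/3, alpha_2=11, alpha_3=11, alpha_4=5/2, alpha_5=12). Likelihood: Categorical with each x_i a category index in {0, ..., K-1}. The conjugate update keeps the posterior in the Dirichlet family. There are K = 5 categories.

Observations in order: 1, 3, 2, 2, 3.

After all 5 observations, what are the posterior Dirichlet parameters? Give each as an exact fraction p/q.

obs 1: x=1 → posterior Dirichlet(11/3, 12, 11, 5/2, 12)
obs 2: x=3 → posterior Dirichlet(11/3, 12, 11, 7/2, 12)
obs 3: x=2 → posterior Dirichlet(11/3, 12, 12, 7/2, 12)
obs 4: x=2 → posterior Dirichlet(11/3, 12, 13, 7/2, 12)
obs 5: x=3 → posterior Dirichlet(11/3, 12, 13, 9/2, 12)

alpha_1=11/3, alpha_2=12, alpha_3=13, alpha_4=9/2, alpha_5=12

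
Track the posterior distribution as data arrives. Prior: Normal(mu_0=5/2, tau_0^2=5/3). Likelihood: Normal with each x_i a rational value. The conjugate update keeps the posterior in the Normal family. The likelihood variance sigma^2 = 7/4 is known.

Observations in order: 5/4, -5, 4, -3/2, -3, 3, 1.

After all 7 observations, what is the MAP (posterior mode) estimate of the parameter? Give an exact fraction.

95/322

obs 1: x=5/4 → posterior Normal(155/82, 35/41)
obs 2: x=-5 → posterior Normal(-45/122, 35/61)
obs 3: x=4 → posterior Normal(115/162, 35/81)
obs 4: x=-3/2 → posterior Normal(55/202, 35/101)
obs 5: x=-3 → posterior Normal(-65/242, 35/121)
obs 6: x=3 → posterior Normal(55/282, 35/141)
obs 7: x=1 → posterior Normal(95/322, 5/23)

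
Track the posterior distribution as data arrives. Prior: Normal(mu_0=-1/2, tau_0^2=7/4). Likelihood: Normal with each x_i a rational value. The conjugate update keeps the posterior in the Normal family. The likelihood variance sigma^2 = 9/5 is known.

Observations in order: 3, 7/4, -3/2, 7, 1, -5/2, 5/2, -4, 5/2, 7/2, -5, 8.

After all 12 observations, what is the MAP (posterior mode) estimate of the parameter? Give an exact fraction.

2203/1824

obs 1: x=3 → posterior Normal(87/71, 63/71)
obs 2: x=7/4 → posterior Normal(593/424, 63/106)
obs 3: x=-3/2 → posterior Normal(383/564, 21/47)
obs 4: x=7 → posterior Normal(1363/704, 63/176)
obs 5: x=1 → posterior Normal(1503/844, 63/211)
obs 6: x=-5/2 → posterior Normal(1153/984, 21/82)
obs 7: x=5/2 → posterior Normal(1503/1124, 63/281)
obs 8: x=-4 → posterior Normal(943/1264, 63/316)
obs 9: x=5/2 → posterior Normal(431/468, 7/39)
obs 10: x=7/2 → posterior Normal(1783/1544, 63/386)
obs 11: x=-5 → posterior Normal(1083/1684, 63/421)
obs 12: x=8 → posterior Normal(2203/1824, 21/152)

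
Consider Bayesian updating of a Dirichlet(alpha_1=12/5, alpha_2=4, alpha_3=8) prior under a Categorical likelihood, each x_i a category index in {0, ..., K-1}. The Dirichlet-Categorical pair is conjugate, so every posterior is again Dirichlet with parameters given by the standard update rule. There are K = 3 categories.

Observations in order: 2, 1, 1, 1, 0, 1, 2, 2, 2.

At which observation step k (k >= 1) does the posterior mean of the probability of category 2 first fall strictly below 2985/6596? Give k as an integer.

k = 6

obs 1: x=2 → posterior Dirichlet(12/5, 4, 9)
obs 2: x=1 → posterior Dirichlet(12/5, 5, 9)
obs 3: x=1 → posterior Dirichlet(12/5, 6, 9)
obs 4: x=1 → posterior Dirichlet(12/5, 7, 9)
obs 5: x=0 → posterior Dirichlet(17/5, 7, 9)
obs 6: x=1 → posterior Dirichlet(17/5, 8, 9)
obs 7: x=2 → posterior Dirichlet(17/5, 8, 10)
obs 8: x=2 → posterior Dirichlet(17/5, 8, 11)
obs 9: x=2 → posterior Dirichlet(17/5, 8, 12)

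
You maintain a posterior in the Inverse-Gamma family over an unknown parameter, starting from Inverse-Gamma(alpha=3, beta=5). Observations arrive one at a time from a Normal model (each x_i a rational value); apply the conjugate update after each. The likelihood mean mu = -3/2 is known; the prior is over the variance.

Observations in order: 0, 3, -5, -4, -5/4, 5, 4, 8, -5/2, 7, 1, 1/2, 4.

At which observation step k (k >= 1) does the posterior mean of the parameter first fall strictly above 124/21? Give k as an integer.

k = 3

obs 1: x=0 → posterior Inverse-Gamma(7/2, 49/8)
obs 2: x=3 → posterior Inverse-Gamma(4, 65/4)
obs 3: x=-5 → posterior Inverse-Gamma(9/2, 179/8)
obs 4: x=-4 → posterior Inverse-Gamma(5, 51/2)
obs 5: x=-5/4 → posterior Inverse-Gamma(11/2, 817/32)
obs 6: x=5 → posterior Inverse-Gamma(6, 1493/32)
obs 7: x=4 → posterior Inverse-Gamma(13/2, 1977/32)
obs 8: x=8 → posterior Inverse-Gamma(7, 3421/32)
obs 9: x=-5/2 → posterior Inverse-Gamma(15/2, 3437/32)
obs 10: x=7 → posterior Inverse-Gamma(8, 4593/32)
obs 11: x=1 → posterior Inverse-Gamma(17/2, 4693/32)
obs 12: x=1/2 → posterior Inverse-Gamma(9, 4757/32)
obs 13: x=4 → posterior Inverse-Gamma(19/2, 5241/32)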